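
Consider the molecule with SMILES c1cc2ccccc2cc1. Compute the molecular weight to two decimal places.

128.17 g/mol

Atom tally by fragment:
  naphthalene ring system core → C:10 H:8
Element totals:
  C: 10
  H: 8
Molecular formula: C10H8.
  M = 10(12.011) + 8(1.008)
    = 120.110 + 8.064 = 128.174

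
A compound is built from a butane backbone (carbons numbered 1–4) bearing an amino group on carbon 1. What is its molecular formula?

C4H11N

Atom tally by fragment:
  H2NCH2 → C:1 H:4 N:1
  CH2 → C:1 H:2
  CH2 → C:1 H:2
  CH3 → C:1 H:3
Element totals:
  C: 4
  H: 11
  N: 1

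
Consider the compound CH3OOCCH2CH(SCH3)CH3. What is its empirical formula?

C6H12O2S

Element totals:
  C: 6
  H: 12
  O: 2
  S: 1
Molecular formula: C6H12O2S.
gcd of subscripts (6, 12, 2, 1) = 1, so the empirical formula equals the molecular formula.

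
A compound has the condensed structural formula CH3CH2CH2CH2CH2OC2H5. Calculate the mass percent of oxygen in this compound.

Element totals:
  C: 7
  H: 16
  O: 1
Molecular formula: C7H16O.
Molar mass = 116.204 g/mol.
Mass from O: 1 × 15.999 = 15.999 g/mol.
%O = 15.999 / 116.204 × 100 = 13.77%.

13.77%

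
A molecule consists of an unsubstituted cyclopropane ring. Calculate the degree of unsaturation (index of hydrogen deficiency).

1

Atom tally by fragment:
  cyclopropane ring core → C:3 H:6
Element totals:
  C: 3
  H: 6
Molecular formula: C3H6.
DoU = (2C + 2 + N − H − X) / 2 = (2·3 + 2 + 0 − 6 − 0) / 2 = 1.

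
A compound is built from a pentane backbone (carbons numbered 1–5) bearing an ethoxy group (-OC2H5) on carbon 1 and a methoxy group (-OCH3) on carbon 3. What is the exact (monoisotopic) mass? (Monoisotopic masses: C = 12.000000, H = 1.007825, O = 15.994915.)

Atom tally by fragment:
  C2H5OCH2 → C:3 H:7 O:1
  CH2 → C:1 H:2
  CH(OCH3) → C:2 H:4 O:1
  CH2 → C:1 H:2
  CH3 → C:1 H:3
Element totals:
  C: 8
  H: 18
  O: 2
Molecular formula: C8H18O2.
  M = 8(12.0) + 18(1.007825) + 2(15.994915)
    = 96.000000 + 18.140850 + 31.989830 = 146.130680

146.1307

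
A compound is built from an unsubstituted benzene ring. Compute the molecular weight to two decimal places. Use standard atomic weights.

Atom tally by fragment:
  benzene ring core → C:6 H:6
Element totals:
  C: 6
  H: 6
Molecular formula: C6H6.
  M = 6(12.011) + 6(1.008)
    = 72.066 + 6.048 = 78.114

78.11 g/mol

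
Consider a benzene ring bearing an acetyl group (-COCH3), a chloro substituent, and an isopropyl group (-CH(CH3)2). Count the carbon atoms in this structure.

Atom tally by fragment:
  benzene ring core → C:6 H:6
  (− 3 ring H displaced by substituents)
  + COCH3 → C:2 H:3 O:1
  + Cl → Cl:1
  + CH(CH3)2 → C:3 H:7
Element totals:
  C: 11
  H: 13
  Cl: 1
  O: 1

11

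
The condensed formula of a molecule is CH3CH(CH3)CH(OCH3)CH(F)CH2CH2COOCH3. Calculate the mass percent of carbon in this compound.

58.23%

Atom tally by fragment:
  CH3 → C:1 H:3
  CH(CH3) → C:2 H:4
  CH(OCH3) → C:2 H:4 O:1
  CH(F) → C:1 H:1 F:1
  CH2 → C:1 H:2
  CH2COOCH3 → C:3 H:5 O:2
Element totals:
  C: 10
  H: 19
  F: 1
  O: 3
Molecular formula: C10H19FO3.
Molar mass = 206.257 g/mol.
Mass from C: 10 × 12.011 = 120.110 g/mol.
%C = 120.110 / 206.257 × 100 = 58.23%.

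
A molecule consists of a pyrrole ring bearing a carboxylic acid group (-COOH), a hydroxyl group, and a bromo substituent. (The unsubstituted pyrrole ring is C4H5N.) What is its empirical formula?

Atom tally by fragment:
  pyrrole ring core → C:4 H:5 N:1
  (− 3 ring H displaced by substituents)
  + COOH → C:1 H:1 O:2
  + OH → O:1 H:1
  + Br → Br:1
Element totals:
  C: 5
  H: 4
  Br: 1
  N: 1
  O: 3
Molecular formula: C5H4BrNO3.
gcd of subscripts (1, 5, 4, 1, 3) = 1, so the empirical formula equals the molecular formula.

C5H4BrNO3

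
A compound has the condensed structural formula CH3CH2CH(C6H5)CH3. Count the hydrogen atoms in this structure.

14

Atom tally by fragment:
  CH3 → C:1 H:3
  CH2 → C:1 H:2
  CH(C6H5) → C:7 H:6
  CH3 → C:1 H:3
Element totals:
  C: 10
  H: 14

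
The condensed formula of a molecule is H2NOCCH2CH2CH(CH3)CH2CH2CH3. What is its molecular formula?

C8H17NO

Element totals:
  C: 8
  H: 17
  N: 1
  O: 1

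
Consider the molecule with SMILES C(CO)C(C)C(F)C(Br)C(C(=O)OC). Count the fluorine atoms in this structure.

Atom tally by fragment:
  HOCH2CH2 → C:2 H:5 O:1
  CH(CH3) → C:2 H:4
  CH(F) → C:1 H:1 F:1
  CH(Br) → C:1 H:1 Br:1
  CH2COOCH3 → C:3 H:5 O:2
Element totals:
  C: 9
  H: 16
  Br: 1
  F: 1
  O: 3

1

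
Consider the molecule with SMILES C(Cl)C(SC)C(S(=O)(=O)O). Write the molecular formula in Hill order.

C4H9ClO3S2

Atom tally by fragment:
  ClCH2 → C:1 H:2 Cl:1
  CH(SCH3) → C:2 H:4 S:1
  CH2SO3H → C:1 H:3 S:1 O:3
Element totals:
  C: 4
  H: 9
  Cl: 1
  O: 3
  S: 2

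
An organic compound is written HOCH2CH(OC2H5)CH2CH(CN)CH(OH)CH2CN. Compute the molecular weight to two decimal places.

212.25 g/mol

Atom tally by fragment:
  HOCH2 → C:1 H:3 O:1
  CH(OC2H5) → C:3 H:6 O:1
  CH2 → C:1 H:2
  CH(CN) → C:2 H:1 N:1
  CH(OH) → C:1 H:2 O:1
  CH2CN → C:2 H:2 N:1
Element totals:
  C: 10
  H: 16
  N: 2
  O: 3
Molecular formula: C10H16N2O3.
  M = 10(12.011) + 16(1.008) + 2(14.007) + 3(15.999)
    = 120.110 + 16.128 + 28.014 + 47.997 = 212.249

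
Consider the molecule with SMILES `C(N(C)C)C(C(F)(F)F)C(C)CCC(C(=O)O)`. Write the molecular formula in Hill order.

Atom tally by fragment:
  (CH3)2NCH2 → C:3 H:8 N:1
  CH(CF3) → C:2 H:1 F:3
  CH(CH3) → C:2 H:4
  CH2 → C:1 H:2
  CH2 → C:1 H:2
  CH2COOH → C:2 H:3 O:2
Element totals:
  C: 11
  H: 20
  F: 3
  N: 1
  O: 2

C11H20F3NO2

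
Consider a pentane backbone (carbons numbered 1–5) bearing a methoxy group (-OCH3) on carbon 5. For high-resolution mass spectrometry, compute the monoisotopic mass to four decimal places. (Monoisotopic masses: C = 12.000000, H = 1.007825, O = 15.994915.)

Atom tally by fragment:
  CH3 → C:1 H:3
  CH2 → C:1 H:2
  CH2 → C:1 H:2
  CH2 → C:1 H:2
  CH2OCH3 → C:2 H:5 O:1
Element totals:
  C: 6
  H: 14
  O: 1
Molecular formula: C6H14O.
  M = 6(12.0) + 14(1.007825) + 15.994915
    = 72.000000 + 14.109550 + 15.994915 = 102.104465

102.1045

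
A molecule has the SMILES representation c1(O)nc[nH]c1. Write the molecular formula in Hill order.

C3H4N2O

Atom tally by fragment:
  imidazole ring core → C:3 H:4 N:2
  (− 1 ring H displaced by substituents)
  + OH → O:1 H:1
Element totals:
  C: 3
  H: 4
  N: 2
  O: 1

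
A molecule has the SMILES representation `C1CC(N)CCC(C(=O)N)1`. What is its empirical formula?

C7H14N2O

Atom tally by fragment:
  cyclohexane ring core → C:6 H:12
  (− 2 ring H displaced by substituents)
  + NH2 → N:1 H:2
  + CONH2 → C:1 H:2 O:1 N:1
Element totals:
  C: 7
  H: 14
  N: 2
  O: 1
Molecular formula: C7H14N2O.
gcd of subscripts (7, 14, 2, 1) = 1, so the empirical formula equals the molecular formula.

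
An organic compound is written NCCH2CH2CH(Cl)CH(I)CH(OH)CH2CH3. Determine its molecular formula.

C8H13ClINO

Atom tally by fragment:
  NCCH2 → C:2 H:2 N:1
  CH2 → C:1 H:2
  CH(Cl) → C:1 H:1 Cl:1
  CH(I) → C:1 H:1 I:1
  CH(OH) → C:1 H:2 O:1
  CH2 → C:1 H:2
  CH3 → C:1 H:3
Element totals:
  C: 8
  H: 13
  Cl: 1
  I: 1
  N: 1
  O: 1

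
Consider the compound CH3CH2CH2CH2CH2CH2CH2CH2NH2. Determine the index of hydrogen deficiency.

0

Element totals:
  C: 8
  H: 19
  N: 1
Molecular formula: C8H19N.
DoU = (2C + 2 + N − H − X) / 2 = (2·8 + 2 + 1 − 19 − 0) / 2 = 0.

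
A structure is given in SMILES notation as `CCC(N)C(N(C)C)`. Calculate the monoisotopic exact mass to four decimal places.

116.1313

Atom tally by fragment:
  CH3 → C:1 H:3
  CH2 → C:1 H:2
  CH(NH2) → C:1 H:3 N:1
  CH2N(CH3)2 → C:3 H:8 N:1
Element totals:
  C: 6
  H: 16
  N: 2
Molecular formula: C6H16N2.
  M = 6(12.0) + 16(1.007825) + 2(14.003074)
    = 72.000000 + 16.125200 + 28.006148 = 116.131348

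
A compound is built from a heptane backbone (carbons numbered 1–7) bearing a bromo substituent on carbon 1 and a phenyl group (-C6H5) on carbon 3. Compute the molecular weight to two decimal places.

Atom tally by fragment:
  BrCH2 → C:1 H:2 Br:1
  CH2 → C:1 H:2
  CH(C6H5) → C:7 H:6
  CH2 → C:1 H:2
  CH2 → C:1 H:2
  CH2 → C:1 H:2
  CH3 → C:1 H:3
Element totals:
  C: 13
  H: 19
  Br: 1
Molecular formula: C13H19Br.
  M = 13(12.011) + 19(1.008) + 79.904
    = 156.143 + 19.152 + 79.904 = 255.199

255.20 g/mol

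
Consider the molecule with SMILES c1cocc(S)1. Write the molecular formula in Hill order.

C4H4OS

Atom tally by fragment:
  furan ring core → C:4 H:4 O:1
  (− 1 ring H displaced by substituents)
  + SH → S:1 H:1
Element totals:
  C: 4
  H: 4
  O: 1
  S: 1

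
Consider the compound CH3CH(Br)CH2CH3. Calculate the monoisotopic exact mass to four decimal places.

Element totals:
  C: 4
  H: 9
  Br: 1
Molecular formula: C4H9Br.
  M = 4(12.0) + 9(1.007825) + 78.918338
    = 48.000000 + 9.070425 + 78.918338 = 135.988763

135.9888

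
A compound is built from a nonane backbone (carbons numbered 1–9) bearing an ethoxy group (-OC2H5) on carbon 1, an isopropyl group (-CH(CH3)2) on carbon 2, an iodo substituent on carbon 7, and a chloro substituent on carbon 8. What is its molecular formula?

C14H28ClIO

Atom tally by fragment:
  C2H5OCH2 → C:3 H:7 O:1
  CH(CH(CH3)2) → C:4 H:8
  CH2 → C:1 H:2
  CH2 → C:1 H:2
  CH2 → C:1 H:2
  CH2 → C:1 H:2
  CH(I) → C:1 H:1 I:1
  CH(Cl) → C:1 H:1 Cl:1
  CH3 → C:1 H:3
Element totals:
  C: 14
  H: 28
  Cl: 1
  I: 1
  O: 1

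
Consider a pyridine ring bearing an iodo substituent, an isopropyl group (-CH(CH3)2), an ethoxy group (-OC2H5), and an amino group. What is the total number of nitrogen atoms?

Atom tally by fragment:
  pyridine ring core → C:5 H:5 N:1
  (− 4 ring H displaced by substituents)
  + I → I:1
  + CH(CH3)2 → C:3 H:7
  + OC2H5 → C:2 H:5 O:1
  + NH2 → N:1 H:2
Element totals:
  C: 10
  H: 15
  I: 1
  N: 2
  O: 1

2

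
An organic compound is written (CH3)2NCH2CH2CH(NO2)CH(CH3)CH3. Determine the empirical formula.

Atom tally by fragment:
  (CH3)2NCH2 → C:3 H:8 N:1
  CH2 → C:1 H:2
  CH(NO2) → C:1 H:1 N:1 O:2
  CH(CH3) → C:2 H:4
  CH3 → C:1 H:3
Element totals:
  C: 8
  H: 18
  N: 2
  O: 2
Molecular formula: C8H18N2O2.
gcd of subscripts = 2; dividing each by 2:
  C: 8/2 = 4
  H: 18/2 = 9
  N: 2/2 = 1
  O: 2/2 = 1

C4H9NO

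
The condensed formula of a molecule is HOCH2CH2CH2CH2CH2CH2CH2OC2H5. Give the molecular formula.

Atom tally by fragment:
  HOCH2CH2 → C:2 H:5 O:1
  CH2 → C:1 H:2
  CH2 → C:1 H:2
  CH2 → C:1 H:2
  CH2 → C:1 H:2
  CH2OC2H5 → C:3 H:7 O:1
Element totals:
  C: 9
  H: 20
  O: 2

C9H20O2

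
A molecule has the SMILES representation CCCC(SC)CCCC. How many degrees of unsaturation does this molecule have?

Atom tally by fragment:
  CH3 → C:1 H:3
  CH2 → C:1 H:2
  CH2 → C:1 H:2
  CH(SCH3) → C:2 H:4 S:1
  CH2 → C:1 H:2
  CH2 → C:1 H:2
  CH2 → C:1 H:2
  CH3 → C:1 H:3
Element totals:
  C: 9
  H: 20
  S: 1
Molecular formula: C9H20S.
DoU = (2C + 2 + N − H − X) / 2 = (2·9 + 2 + 0 − 20 − 0) / 2 = 0.

0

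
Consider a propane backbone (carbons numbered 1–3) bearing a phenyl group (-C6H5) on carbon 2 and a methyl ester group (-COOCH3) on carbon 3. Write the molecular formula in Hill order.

C11H14O2

Atom tally by fragment:
  CH3 → C:1 H:3
  CH(C6H5) → C:7 H:6
  CH2COOCH3 → C:3 H:5 O:2
Element totals:
  C: 11
  H: 14
  O: 2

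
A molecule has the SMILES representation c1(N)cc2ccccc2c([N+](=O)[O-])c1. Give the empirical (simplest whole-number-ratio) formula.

C5H4NO

Atom tally by fragment:
  naphthalene ring system core → C:10 H:8
  (− 2 ring H displaced by substituents)
  + NH2 → N:1 H:2
  + NO2 → N:1 O:2
Element totals:
  C: 10
  H: 8
  N: 2
  O: 2
Molecular formula: C10H8N2O2.
gcd of subscripts = 2; dividing each by 2:
  C: 10/2 = 5
  H: 8/2 = 4
  N: 2/2 = 1
  O: 2/2 = 1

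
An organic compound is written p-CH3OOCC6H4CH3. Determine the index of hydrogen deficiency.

5

Element totals:
  C: 9
  H: 10
  O: 2
Molecular formula: C9H10O2.
DoU = (2C + 2 + N − H − X) / 2 = (2·9 + 2 + 0 − 10 − 0) / 2 = 5.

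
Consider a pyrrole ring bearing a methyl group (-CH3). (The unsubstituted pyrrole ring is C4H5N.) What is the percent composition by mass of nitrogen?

Atom tally by fragment:
  pyrrole ring core → C:4 H:5 N:1
  (− 1 ring H displaced by substituents)
  + CH3 → C:1 H:3
Element totals:
  C: 5
  H: 7
  N: 1
Molecular formula: C5H7N.
Molar mass = 81.118 g/mol.
Mass from N: 1 × 14.007 = 14.007 g/mol.
%N = 14.007 / 81.118 × 100 = 17.27%.

17.27%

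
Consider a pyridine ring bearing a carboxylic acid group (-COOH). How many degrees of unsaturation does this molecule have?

Atom tally by fragment:
  pyridine ring core → C:5 H:5 N:1
  (− 1 ring H displaced by substituents)
  + COOH → C:1 H:1 O:2
Element totals:
  C: 6
  H: 5
  N: 1
  O: 2
Molecular formula: C6H5NO2.
DoU = (2C + 2 + N − H − X) / 2 = (2·6 + 2 + 1 − 5 − 0) / 2 = 5.

5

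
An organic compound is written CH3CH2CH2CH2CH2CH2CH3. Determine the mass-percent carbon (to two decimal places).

Atom tally by fragment:
  CH3 → C:1 H:3
  CH2 → C:1 H:2
  CH2 → C:1 H:2
  CH2 → C:1 H:2
  CH2 → C:1 H:2
  CH2 → C:1 H:2
  CH3 → C:1 H:3
Element totals:
  C: 7
  H: 16
Molecular formula: C7H16.
Molar mass = 100.205 g/mol.
Mass from C: 7 × 12.011 = 84.077 g/mol.
%C = 84.077 / 100.205 × 100 = 83.90%.

83.90%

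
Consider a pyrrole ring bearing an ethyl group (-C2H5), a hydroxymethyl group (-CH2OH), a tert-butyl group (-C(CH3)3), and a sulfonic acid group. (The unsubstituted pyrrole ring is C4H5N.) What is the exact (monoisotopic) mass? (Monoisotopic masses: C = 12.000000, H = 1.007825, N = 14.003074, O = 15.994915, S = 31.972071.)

261.1035

Atom tally by fragment:
  pyrrole ring core → C:4 H:5 N:1
  (− 4 ring H displaced by substituents)
  + C2H5 → C:2 H:5
  + CH2OH → C:1 H:3 O:1
  + C(CH3)3 → C:4 H:9
  + SO3H → S:1 O:3 H:1
Element totals:
  C: 11
  H: 19
  N: 1
  O: 4
  S: 1
Molecular formula: C11H19NO4S.
  M = 11(12.0) + 19(1.007825) + 14.003074 + 4(15.994915) + 31.972071
    = 132.000000 + 19.148675 + 14.003074 + 63.979660 + 31.972071 = 261.103480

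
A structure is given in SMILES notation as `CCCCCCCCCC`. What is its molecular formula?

Atom tally by fragment:
  CH3 → C:1 H:3
  CH2 → C:1 H:2
  CH2 → C:1 H:2
  CH2 → C:1 H:2
  CH2 → C:1 H:2
  CH2 → C:1 H:2
  CH2 → C:1 H:2
  CH2 → C:1 H:2
  CH2 → C:1 H:2
  CH3 → C:1 H:3
Element totals:
  C: 10
  H: 22

C10H22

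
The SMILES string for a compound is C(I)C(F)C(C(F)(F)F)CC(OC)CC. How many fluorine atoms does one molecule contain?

4

Atom tally by fragment:
  ICH2 → C:1 H:2 I:1
  CH(F) → C:1 H:1 F:1
  CH(CF3) → C:2 H:1 F:3
  CH2 → C:1 H:2
  CH(OCH3) → C:2 H:4 O:1
  CH2 → C:1 H:2
  CH3 → C:1 H:3
Element totals:
  C: 9
  H: 15
  F: 4
  I: 1
  O: 1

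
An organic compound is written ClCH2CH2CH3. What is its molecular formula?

C3H7Cl

Atom tally by fragment:
  ClCH2 → C:1 H:2 Cl:1
  CH2 → C:1 H:2
  CH3 → C:1 H:3
Element totals:
  C: 3
  H: 7
  Cl: 1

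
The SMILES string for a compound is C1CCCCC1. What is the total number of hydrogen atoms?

12

Atom tally by fragment:
  cyclohexane ring core → C:6 H:12
Element totals:
  C: 6
  H: 12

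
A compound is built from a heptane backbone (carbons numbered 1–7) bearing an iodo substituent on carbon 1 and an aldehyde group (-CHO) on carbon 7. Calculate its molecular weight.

254.11 g/mol

Atom tally by fragment:
  ICH2 → C:1 H:2 I:1
  CH2 → C:1 H:2
  CH2 → C:1 H:2
  CH2 → C:1 H:2
  CH2 → C:1 H:2
  CH2 → C:1 H:2
  CH2CHO → C:2 H:3 O:1
Element totals:
  C: 8
  H: 15
  I: 1
  O: 1
Molecular formula: C8H15IO.
  M = 8(12.011) + 15(1.008) + 126.904 + 15.999
    = 96.088 + 15.120 + 126.904 + 15.999 = 254.111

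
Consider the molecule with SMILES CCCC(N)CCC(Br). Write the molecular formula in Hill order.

Atom tally by fragment:
  CH3 → C:1 H:3
  CH2 → C:1 H:2
  CH2 → C:1 H:2
  CH(NH2) → C:1 H:3 N:1
  CH2 → C:1 H:2
  CH2 → C:1 H:2
  CH2Br → C:1 H:2 Br:1
Element totals:
  C: 7
  H: 16
  Br: 1
  N: 1

C7H16BrN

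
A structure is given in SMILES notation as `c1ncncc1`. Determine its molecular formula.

Atom tally by fragment:
  pyrimidine ring core → C:4 H:4 N:2
Element totals:
  C: 4
  H: 4
  N: 2

C4H4N2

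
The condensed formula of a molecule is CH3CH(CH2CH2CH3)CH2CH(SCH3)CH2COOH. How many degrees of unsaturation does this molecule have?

Element totals:
  C: 10
  H: 20
  O: 2
  S: 1
Molecular formula: C10H20O2S.
DoU = (2C + 2 + N − H − X) / 2 = (2·10 + 2 + 0 − 20 − 0) / 2 = 1.

1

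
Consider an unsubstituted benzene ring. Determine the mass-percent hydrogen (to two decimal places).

7.74%

Atom tally by fragment:
  benzene ring core → C:6 H:6
Element totals:
  C: 6
  H: 6
Molecular formula: C6H6.
Molar mass = 78.114 g/mol.
Mass from H: 6 × 1.008 = 6.048 g/mol.
%H = 6.048 / 78.114 × 100 = 7.74%.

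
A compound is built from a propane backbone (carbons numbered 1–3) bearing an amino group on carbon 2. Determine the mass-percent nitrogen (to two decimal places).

23.70%

Atom tally by fragment:
  CH3 → C:1 H:3
  CH(NH2) → C:1 H:3 N:1
  CH3 → C:1 H:3
Element totals:
  C: 3
  H: 9
  N: 1
Molecular formula: C3H9N.
Molar mass = 59.112 g/mol.
Mass from N: 1 × 14.007 = 14.007 g/mol.
%N = 14.007 / 59.112 × 100 = 23.70%.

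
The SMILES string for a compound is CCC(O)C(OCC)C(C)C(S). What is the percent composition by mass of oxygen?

Atom tally by fragment:
  CH3 → C:1 H:3
  CH2 → C:1 H:2
  CH(OH) → C:1 H:2 O:1
  CH(OC2H5) → C:3 H:6 O:1
  CH(CH3) → C:2 H:4
  CH2SH → C:1 H:3 S:1
Element totals:
  C: 9
  H: 20
  O: 2
  S: 1
Molecular formula: C9H20O2S.
Molar mass = 192.317 g/mol.
Mass from O: 2 × 15.999 = 31.998 g/mol.
%O = 31.998 / 192.317 × 100 = 16.64%.

16.64%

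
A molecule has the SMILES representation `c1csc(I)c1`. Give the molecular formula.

Atom tally by fragment:
  thiophene ring core → C:4 H:4 S:1
  (− 1 ring H displaced by substituents)
  + I → I:1
Element totals:
  C: 4
  H: 3
  I: 1
  S: 1

C4H3IS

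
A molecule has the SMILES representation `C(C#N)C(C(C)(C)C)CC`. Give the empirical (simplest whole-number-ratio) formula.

C9H17N

Atom tally by fragment:
  NCCH2 → C:2 H:2 N:1
  CH(C(CH3)3) → C:5 H:10
  CH2 → C:1 H:2
  CH3 → C:1 H:3
Element totals:
  C: 9
  H: 17
  N: 1
Molecular formula: C9H17N.
gcd of subscripts (9, 17, 1) = 1, so the empirical formula equals the molecular formula.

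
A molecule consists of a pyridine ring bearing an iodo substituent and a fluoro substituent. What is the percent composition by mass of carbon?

Atom tally by fragment:
  pyridine ring core → C:5 H:5 N:1
  (− 2 ring H displaced by substituents)
  + I → I:1
  + F → F:1
Element totals:
  C: 5
  H: 3
  F: 1
  I: 1
  N: 1
Molecular formula: C5H3FIN.
Molar mass = 222.988 g/mol.
Mass from C: 5 × 12.011 = 60.055 g/mol.
%C = 60.055 / 222.988 × 100 = 26.93%.

26.93%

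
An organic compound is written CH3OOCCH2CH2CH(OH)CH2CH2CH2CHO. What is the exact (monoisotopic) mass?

188.1049

Element totals:
  C: 9
  H: 16
  O: 4
Molecular formula: C9H16O4.
  M = 9(12.0) + 16(1.007825) + 4(15.994915)
    = 108.000000 + 16.125200 + 63.979660 = 188.104860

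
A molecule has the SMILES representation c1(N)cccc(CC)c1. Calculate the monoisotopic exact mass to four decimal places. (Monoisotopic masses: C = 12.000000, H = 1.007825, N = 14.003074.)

121.0891

Atom tally by fragment:
  benzene ring core → C:6 H:6
  (− 2 ring H displaced by substituents)
  + NH2 → N:1 H:2
  + C2H5 → C:2 H:5
Element totals:
  C: 8
  H: 11
  N: 1
Molecular formula: C8H11N.
  M = 8(12.0) + 11(1.007825) + 14.003074
    = 96.000000 + 11.086075 + 14.003074 = 121.089149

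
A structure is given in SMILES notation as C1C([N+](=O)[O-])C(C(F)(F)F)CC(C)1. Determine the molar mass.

197.16 g/mol

Atom tally by fragment:
  cyclopentane ring core → C:5 H:10
  (− 3 ring H displaced by substituents)
  + NO2 → N:1 O:2
  + CF3 → C:1 F:3
  + CH3 → C:1 H:3
Element totals:
  C: 7
  H: 10
  F: 3
  N: 1
  O: 2
Molecular formula: C7H10F3NO2.
  M = 7(12.011) + 10(1.008) + 3(18.998) + 14.007 + 2(15.999)
    = 84.077 + 10.080 + 56.994 + 14.007 + 31.998 = 197.156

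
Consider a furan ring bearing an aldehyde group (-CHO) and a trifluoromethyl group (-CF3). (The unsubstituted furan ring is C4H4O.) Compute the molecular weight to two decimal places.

Atom tally by fragment:
  furan ring core → C:4 H:4 O:1
  (− 2 ring H displaced by substituents)
  + CHO → C:1 H:1 O:1
  + CF3 → C:1 F:3
Element totals:
  C: 6
  H: 3
  F: 3
  O: 2
Molecular formula: C6H3F3O2.
  M = 6(12.011) + 3(1.008) + 3(18.998) + 2(15.999)
    = 72.066 + 3.024 + 56.994 + 31.998 = 164.082

164.08 g/mol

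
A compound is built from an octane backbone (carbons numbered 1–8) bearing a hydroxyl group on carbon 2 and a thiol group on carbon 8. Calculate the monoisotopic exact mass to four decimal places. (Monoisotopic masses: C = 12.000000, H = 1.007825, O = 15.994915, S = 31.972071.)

Atom tally by fragment:
  CH3 → C:1 H:3
  CH(OH) → C:1 H:2 O:1
  CH2 → C:1 H:2
  CH2 → C:1 H:2
  CH2 → C:1 H:2
  CH2 → C:1 H:2
  CH2 → C:1 H:2
  CH2SH → C:1 H:3 S:1
Element totals:
  C: 8
  H: 18
  O: 1
  S: 1
Molecular formula: C8H18OS.
  M = 8(12.0) + 18(1.007825) + 15.994915 + 31.972071
    = 96.000000 + 18.140850 + 15.994915 + 31.972071 = 162.107836

162.1078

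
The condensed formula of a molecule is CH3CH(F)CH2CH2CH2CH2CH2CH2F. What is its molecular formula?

C8H16F2

Atom tally by fragment:
  CH3 → C:1 H:3
  CH(F) → C:1 H:1 F:1
  CH2 → C:1 H:2
  CH2 → C:1 H:2
  CH2 → C:1 H:2
  CH2 → C:1 H:2
  CH2 → C:1 H:2
  CH2F → C:1 H:2 F:1
Element totals:
  C: 8
  H: 16
  F: 2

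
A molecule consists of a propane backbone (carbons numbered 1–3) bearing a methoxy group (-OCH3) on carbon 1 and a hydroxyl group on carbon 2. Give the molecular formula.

Atom tally by fragment:
  CH3OCH2 → C:2 H:5 O:1
  CH(OH) → C:1 H:2 O:1
  CH3 → C:1 H:3
Element totals:
  C: 4
  H: 10
  O: 2

C4H10O2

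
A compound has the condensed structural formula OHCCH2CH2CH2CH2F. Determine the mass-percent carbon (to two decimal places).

57.68%

Atom tally by fragment:
  OHCCH2 → C:2 H:3 O:1
  CH2 → C:1 H:2
  CH2 → C:1 H:2
  CH2F → C:1 H:2 F:1
Element totals:
  C: 5
  H: 9
  F: 1
  O: 1
Molecular formula: C5H9FO.
Molar mass = 104.124 g/mol.
Mass from C: 5 × 12.011 = 60.055 g/mol.
%C = 60.055 / 104.124 × 100 = 57.68%.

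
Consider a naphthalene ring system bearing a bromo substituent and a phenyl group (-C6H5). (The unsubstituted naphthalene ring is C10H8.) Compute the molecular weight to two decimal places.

Atom tally by fragment:
  naphthalene ring system core → C:10 H:8
  (− 2 ring H displaced by substituents)
  + Br → Br:1
  + C6H5 → C:6 H:5
Element totals:
  C: 16
  H: 11
  Br: 1
Molecular formula: C16H11Br.
  M = 16(12.011) + 11(1.008) + 79.904
    = 192.176 + 11.088 + 79.904 = 283.168

283.17 g/mol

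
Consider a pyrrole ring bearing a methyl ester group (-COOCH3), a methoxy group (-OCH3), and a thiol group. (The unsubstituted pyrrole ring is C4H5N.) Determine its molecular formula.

Atom tally by fragment:
  pyrrole ring core → C:4 H:5 N:1
  (− 3 ring H displaced by substituents)
  + COOCH3 → C:2 H:3 O:2
  + OCH3 → C:1 H:3 O:1
  + SH → S:1 H:1
Element totals:
  C: 7
  H: 9
  N: 1
  O: 3
  S: 1

C7H9NO3S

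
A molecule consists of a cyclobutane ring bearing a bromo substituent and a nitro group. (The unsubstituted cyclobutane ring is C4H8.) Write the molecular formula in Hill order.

Atom tally by fragment:
  cyclobutane ring core → C:4 H:8
  (− 2 ring H displaced by substituents)
  + Br → Br:1
  + NO2 → N:1 O:2
Element totals:
  C: 4
  H: 6
  Br: 1
  N: 1
  O: 2

C4H6BrNO2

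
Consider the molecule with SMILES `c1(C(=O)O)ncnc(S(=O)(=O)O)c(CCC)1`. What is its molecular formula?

Atom tally by fragment:
  pyrimidine ring core → C:4 H:4 N:2
  (− 3 ring H displaced by substituents)
  + COOH → C:1 H:1 O:2
  + SO3H → S:1 O:3 H:1
  + CH2CH2CH3 → C:3 H:7
Element totals:
  C: 8
  H: 10
  N: 2
  O: 5
  S: 1

C8H10N2O5S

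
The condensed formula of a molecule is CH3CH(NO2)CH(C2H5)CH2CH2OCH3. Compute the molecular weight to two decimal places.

Element totals:
  C: 8
  H: 17
  N: 1
  O: 3
Molecular formula: C8H17NO3.
  M = 8(12.011) + 17(1.008) + 14.007 + 3(15.999)
    = 96.088 + 17.136 + 14.007 + 47.997 = 175.228

175.23 g/mol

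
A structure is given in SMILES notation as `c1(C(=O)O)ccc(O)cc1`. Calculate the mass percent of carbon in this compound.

60.87%

Atom tally by fragment:
  benzene ring core → C:6 H:6
  (− 2 ring H displaced by substituents)
  + COOH → C:1 H:1 O:2
  + OH → O:1 H:1
Element totals:
  C: 7
  H: 6
  O: 3
Molecular formula: C7H6O3.
Molar mass = 138.122 g/mol.
Mass from C: 7 × 12.011 = 84.077 g/mol.
%C = 84.077 / 138.122 × 100 = 60.87%.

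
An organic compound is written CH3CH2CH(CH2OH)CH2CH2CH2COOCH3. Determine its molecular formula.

C9H18O3

Element totals:
  C: 9
  H: 18
  O: 3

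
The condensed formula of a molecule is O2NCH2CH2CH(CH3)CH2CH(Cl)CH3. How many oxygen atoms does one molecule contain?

2

Atom tally by fragment:
  O2NCH2 → C:1 H:2 N:1 O:2
  CH2 → C:1 H:2
  CH(CH3) → C:2 H:4
  CH2 → C:1 H:2
  CH(Cl) → C:1 H:1 Cl:1
  CH3 → C:1 H:3
Element totals:
  C: 7
  H: 14
  Cl: 1
  N: 1
  O: 2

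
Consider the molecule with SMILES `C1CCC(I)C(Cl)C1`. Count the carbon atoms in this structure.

6

Atom tally by fragment:
  cyclohexane ring core → C:6 H:12
  (− 2 ring H displaced by substituents)
  + I → I:1
  + Cl → Cl:1
Element totals:
  C: 6
  H: 10
  Cl: 1
  I: 1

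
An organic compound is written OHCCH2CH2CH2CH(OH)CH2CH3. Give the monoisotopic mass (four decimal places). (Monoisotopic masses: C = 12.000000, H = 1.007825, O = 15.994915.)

Atom tally by fragment:
  OHCCH2 → C:2 H:3 O:1
  CH2 → C:1 H:2
  CH2 → C:1 H:2
  CH(OH) → C:1 H:2 O:1
  CH2 → C:1 H:2
  CH3 → C:1 H:3
Element totals:
  C: 7
  H: 14
  O: 2
Molecular formula: C7H14O2.
  M = 7(12.0) + 14(1.007825) + 2(15.994915)
    = 84.000000 + 14.109550 + 31.989830 = 130.099380

130.0994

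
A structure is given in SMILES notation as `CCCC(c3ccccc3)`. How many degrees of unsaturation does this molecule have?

Atom tally by fragment:
  CH3 → C:1 H:3
  CH2 → C:1 H:2
  CH2 → C:1 H:2
  CH2C6H5 → C:7 H:7
Element totals:
  C: 10
  H: 14
Molecular formula: C10H14.
DoU = (2C + 2 + N − H − X) / 2 = (2·10 + 2 + 0 − 14 − 0) / 2 = 4.

4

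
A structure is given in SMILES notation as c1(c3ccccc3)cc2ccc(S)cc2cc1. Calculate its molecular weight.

Atom tally by fragment:
  naphthalene ring system core → C:10 H:8
  (− 2 ring H displaced by substituents)
  + C6H5 → C:6 H:5
  + SH → S:1 H:1
Element totals:
  C: 16
  H: 12
  S: 1
Molecular formula: C16H12S.
  M = 16(12.011) + 12(1.008) + 32.06
    = 192.176 + 12.096 + 32.060 = 236.332

236.33 g/mol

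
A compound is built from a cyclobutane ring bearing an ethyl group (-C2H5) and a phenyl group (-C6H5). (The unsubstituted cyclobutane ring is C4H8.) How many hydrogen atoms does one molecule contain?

Atom tally by fragment:
  cyclobutane ring core → C:4 H:8
  (− 2 ring H displaced by substituents)
  + C2H5 → C:2 H:5
  + C6H5 → C:6 H:5
Element totals:
  C: 12
  H: 16

16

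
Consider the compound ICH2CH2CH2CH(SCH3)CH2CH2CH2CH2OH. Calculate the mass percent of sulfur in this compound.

10.61%

Atom tally by fragment:
  ICH2 → C:1 H:2 I:1
  CH2 → C:1 H:2
  CH2 → C:1 H:2
  CH(SCH3) → C:2 H:4 S:1
  CH2 → C:1 H:2
  CH2 → C:1 H:2
  CH2CH2OH → C:2 H:5 O:1
Element totals:
  C: 9
  H: 19
  I: 1
  O: 1
  S: 1
Molecular formula: C9H19IOS.
Molar mass = 302.214 g/mol.
Mass from S: 1 × 32.06 = 32.060 g/mol.
%S = 32.060 / 302.214 × 100 = 10.61%.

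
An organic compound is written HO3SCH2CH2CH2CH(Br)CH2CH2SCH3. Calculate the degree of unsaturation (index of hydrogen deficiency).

Atom tally by fragment:
  HO3SCH2 → C:1 H:3 S:1 O:3
  CH2 → C:1 H:2
  CH2 → C:1 H:2
  CH(Br) → C:1 H:1 Br:1
  CH2 → C:1 H:2
  CH2SCH3 → C:2 H:5 S:1
Element totals:
  C: 7
  H: 15
  Br: 1
  O: 3
  S: 2
Molecular formula: C7H15BrO3S2.
DoU = (2C + 2 + N − H − X) / 2 = (2·7 + 2 + 0 − 15 − 1) / 2 = 0.

0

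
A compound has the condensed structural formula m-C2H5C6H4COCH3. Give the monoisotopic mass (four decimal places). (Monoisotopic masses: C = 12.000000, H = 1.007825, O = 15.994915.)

Atom tally by fragment:
  benzene ring core → C:6 H:6
  (− 2 ring H displaced by substituents)
  + C2H5 → C:2 H:5
  + COCH3 → C:2 H:3 O:1
Element totals:
  C: 10
  H: 12
  O: 1
Molecular formula: C10H12O.
  M = 10(12.0) + 12(1.007825) + 15.994915
    = 120.000000 + 12.093900 + 15.994915 = 148.088815

148.0888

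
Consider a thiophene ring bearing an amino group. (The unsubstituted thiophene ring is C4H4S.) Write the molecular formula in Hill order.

C4H5NS

Atom tally by fragment:
  thiophene ring core → C:4 H:4 S:1
  (− 1 ring H displaced by substituents)
  + NH2 → N:1 H:2
Element totals:
  C: 4
  H: 5
  N: 1
  S: 1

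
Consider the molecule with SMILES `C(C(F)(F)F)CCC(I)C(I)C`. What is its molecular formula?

Atom tally by fragment:
  F3CCH2 → C:2 H:2 F:3
  CH2 → C:1 H:2
  CH2 → C:1 H:2
  CH(I) → C:1 H:1 I:1
  CH(I) → C:1 H:1 I:1
  CH3 → C:1 H:3
Element totals:
  C: 7
  H: 11
  F: 3
  I: 2

C7H11F3I2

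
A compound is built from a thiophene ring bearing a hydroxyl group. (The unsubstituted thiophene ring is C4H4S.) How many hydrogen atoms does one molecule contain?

Atom tally by fragment:
  thiophene ring core → C:4 H:4 S:1
  (− 1 ring H displaced by substituents)
  + OH → O:1 H:1
Element totals:
  C: 4
  H: 4
  O: 1
  S: 1

4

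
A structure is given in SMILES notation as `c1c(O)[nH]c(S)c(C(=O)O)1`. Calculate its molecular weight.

159.16 g/mol

Atom tally by fragment:
  pyrrole ring core → C:4 H:5 N:1
  (− 3 ring H displaced by substituents)
  + OH → O:1 H:1
  + SH → S:1 H:1
  + COOH → C:1 H:1 O:2
Element totals:
  C: 5
  H: 5
  N: 1
  O: 3
  S: 1
Molecular formula: C5H5NO3S.
  M = 5(12.011) + 5(1.008) + 14.007 + 3(15.999) + 32.06
    = 60.055 + 5.040 + 14.007 + 47.997 + 32.060 = 159.159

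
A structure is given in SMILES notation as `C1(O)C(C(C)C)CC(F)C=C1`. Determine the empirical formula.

Atom tally by fragment:
  cyclohexene ring core → C:6 H:10
  (− 3 ring H displaced by substituents)
  + OH → O:1 H:1
  + CH(CH3)2 → C:3 H:7
  + F → F:1
Element totals:
  C: 9
  H: 15
  F: 1
  O: 1
Molecular formula: C9H15FO.
gcd of subscripts (9, 1, 15, 1) = 1, so the empirical formula equals the molecular formula.

C9H15FO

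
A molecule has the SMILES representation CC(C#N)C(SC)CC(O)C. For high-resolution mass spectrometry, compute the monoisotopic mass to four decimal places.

173.0874

Atom tally by fragment:
  CH3 → C:1 H:3
  CH(CN) → C:2 H:1 N:1
  CH(SCH3) → C:2 H:4 S:1
  CH2 → C:1 H:2
  CH(OH) → C:1 H:2 O:1
  CH3 → C:1 H:3
Element totals:
  C: 8
  H: 15
  N: 1
  O: 1
  S: 1
Molecular formula: C8H15NOS.
  M = 8(12.0) + 15(1.007825) + 14.003074 + 15.994915 + 31.972071
    = 96.000000 + 15.117375 + 14.003074 + 15.994915 + 31.972071 = 173.087435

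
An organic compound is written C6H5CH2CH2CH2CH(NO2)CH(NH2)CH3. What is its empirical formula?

C6H9NO

Atom tally by fragment:
  C6H5CH2 → C:7 H:7
  CH2 → C:1 H:2
  CH2 → C:1 H:2
  CH(NO2) → C:1 H:1 N:1 O:2
  CH(NH2) → C:1 H:3 N:1
  CH3 → C:1 H:3
Element totals:
  C: 12
  H: 18
  N: 2
  O: 2
Molecular formula: C12H18N2O2.
gcd of subscripts = 2; dividing each by 2:
  C: 12/2 = 6
  H: 18/2 = 9
  N: 2/2 = 1
  O: 2/2 = 1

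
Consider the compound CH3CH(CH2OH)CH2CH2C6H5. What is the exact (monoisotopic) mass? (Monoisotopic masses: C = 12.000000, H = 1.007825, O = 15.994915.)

164.1201

Element totals:
  C: 11
  H: 16
  O: 1
Molecular formula: C11H16O.
  M = 11(12.0) + 16(1.007825) + 15.994915
    = 132.000000 + 16.125200 + 15.994915 = 164.120115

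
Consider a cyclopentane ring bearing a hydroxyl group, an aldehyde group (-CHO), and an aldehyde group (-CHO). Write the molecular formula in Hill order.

Atom tally by fragment:
  cyclopentane ring core → C:5 H:10
  (− 3 ring H displaced by substituents)
  + OH → O:1 H:1
  + CHO → C:1 H:1 O:1
  + CHO → C:1 H:1 O:1
Element totals:
  C: 7
  H: 10
  O: 3

C7H10O3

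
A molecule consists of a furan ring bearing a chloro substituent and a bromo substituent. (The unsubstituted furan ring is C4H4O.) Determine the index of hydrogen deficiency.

Atom tally by fragment:
  furan ring core → C:4 H:4 O:1
  (− 2 ring H displaced by substituents)
  + Cl → Cl:1
  + Br → Br:1
Element totals:
  C: 4
  H: 2
  Br: 1
  Cl: 1
  O: 1
Molecular formula: C4H2BrClO.
DoU = (2C + 2 + N − H − X) / 2 = (2·4 + 2 + 0 − 2 − 2) / 2 = 3.

3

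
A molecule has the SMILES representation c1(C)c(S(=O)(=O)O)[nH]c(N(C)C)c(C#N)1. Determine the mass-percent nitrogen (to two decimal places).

Atom tally by fragment:
  pyrrole ring core → C:4 H:5 N:1
  (− 4 ring H displaced by substituents)
  + CH3 → C:1 H:3
  + SO3H → S:1 O:3 H:1
  + N(CH3)2 → N:1 C:2 H:6
  + CN → C:1 N:1
Element totals:
  C: 8
  H: 11
  N: 3
  O: 3
  S: 1
Molecular formula: C8H11N3O3S.
Molar mass = 229.254 g/mol.
Mass from N: 3 × 14.007 = 42.021 g/mol.
%N = 42.021 / 229.254 × 100 = 18.33%.

18.33%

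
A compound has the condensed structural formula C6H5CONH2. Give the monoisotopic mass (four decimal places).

Atom tally by fragment:
  benzene ring core → C:6 H:6
  (− 1 ring H displaced by substituents)
  + CONH2 → C:1 H:2 O:1 N:1
Element totals:
  C: 7
  H: 7
  N: 1
  O: 1
Molecular formula: C7H7NO.
  M = 7(12.0) + 7(1.007825) + 14.003074 + 15.994915
    = 84.000000 + 7.054775 + 14.003074 + 15.994915 = 121.052764

121.0528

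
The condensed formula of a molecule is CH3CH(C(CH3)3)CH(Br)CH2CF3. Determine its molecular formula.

C9H16BrF3

Element totals:
  C: 9
  H: 16
  Br: 1
  F: 3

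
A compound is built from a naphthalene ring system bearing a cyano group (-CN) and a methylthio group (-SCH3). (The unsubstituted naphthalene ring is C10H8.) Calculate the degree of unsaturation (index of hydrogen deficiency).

9

Atom tally by fragment:
  naphthalene ring system core → C:10 H:8
  (− 2 ring H displaced by substituents)
  + CN → C:1 N:1
  + SCH3 → C:1 H:3 S:1
Element totals:
  C: 12
  H: 9
  N: 1
  S: 1
Molecular formula: C12H9NS.
DoU = (2C + 2 + N − H − X) / 2 = (2·12 + 2 + 1 − 9 − 0) / 2 = 9.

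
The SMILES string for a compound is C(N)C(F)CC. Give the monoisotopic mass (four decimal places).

Atom tally by fragment:
  H2NCH2 → C:1 H:4 N:1
  CH(F) → C:1 H:1 F:1
  CH2 → C:1 H:2
  CH3 → C:1 H:3
Element totals:
  C: 4
  H: 10
  F: 1
  N: 1
Molecular formula: C4H10FN.
  M = 4(12.0) + 10(1.007825) + 18.998403 + 14.003074
    = 48.000000 + 10.078250 + 18.998403 + 14.003074 = 91.079727

91.0797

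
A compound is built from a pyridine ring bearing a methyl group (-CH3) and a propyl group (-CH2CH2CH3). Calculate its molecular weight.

135.21 g/mol

Atom tally by fragment:
  pyridine ring core → C:5 H:5 N:1
  (− 2 ring H displaced by substituents)
  + CH3 → C:1 H:3
  + CH2CH2CH3 → C:3 H:7
Element totals:
  C: 9
  H: 13
  N: 1
Molecular formula: C9H13N.
  M = 9(12.011) + 13(1.008) + 14.007
    = 108.099 + 13.104 + 14.007 = 135.210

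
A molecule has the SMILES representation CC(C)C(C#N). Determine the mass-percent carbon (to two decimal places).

72.24%

Atom tally by fragment:
  CH3 → C:1 H:3
  CH(CH3) → C:2 H:4
  CH2CN → C:2 H:2 N:1
Element totals:
  C: 5
  H: 9
  N: 1
Molecular formula: C5H9N.
Molar mass = 83.134 g/mol.
Mass from C: 5 × 12.011 = 60.055 g/mol.
%C = 60.055 / 83.134 × 100 = 72.24%.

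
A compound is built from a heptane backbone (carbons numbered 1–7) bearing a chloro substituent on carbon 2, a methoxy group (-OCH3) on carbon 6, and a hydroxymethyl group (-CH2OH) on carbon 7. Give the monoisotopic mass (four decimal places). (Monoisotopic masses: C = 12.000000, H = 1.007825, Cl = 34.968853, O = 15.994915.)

Atom tally by fragment:
  CH3 → C:1 H:3
  CH(Cl) → C:1 H:1 Cl:1
  CH2 → C:1 H:2
  CH2 → C:1 H:2
  CH2 → C:1 H:2
  CH(OCH3) → C:2 H:4 O:1
  CH2CH2OH → C:2 H:5 O:1
Element totals:
  C: 9
  H: 19
  Cl: 1
  O: 2
Molecular formula: C9H19ClO2.
  M = 9(12.0) + 19(1.007825) + 34.968853 + 2(15.994915)
    = 108.000000 + 19.148675 + 34.968853 + 31.989830 = 194.107358

194.1074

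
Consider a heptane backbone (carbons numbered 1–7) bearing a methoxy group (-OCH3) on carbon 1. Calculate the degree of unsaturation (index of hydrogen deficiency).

Atom tally by fragment:
  CH3OCH2 → C:2 H:5 O:1
  CH2 → C:1 H:2
  CH2 → C:1 H:2
  CH2 → C:1 H:2
  CH2 → C:1 H:2
  CH2 → C:1 H:2
  CH3 → C:1 H:3
Element totals:
  C: 8
  H: 18
  O: 1
Molecular formula: C8H18O.
DoU = (2C + 2 + N − H − X) / 2 = (2·8 + 2 + 0 − 18 − 0) / 2 = 0.

0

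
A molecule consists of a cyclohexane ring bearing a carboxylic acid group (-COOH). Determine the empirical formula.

Atom tally by fragment:
  cyclohexane ring core → C:6 H:12
  (− 1 ring H displaced by substituents)
  + COOH → C:1 H:1 O:2
Element totals:
  C: 7
  H: 12
  O: 2
Molecular formula: C7H12O2.
gcd of subscripts (7, 12, 2) = 1, so the empirical formula equals the molecular formula.

C7H12O2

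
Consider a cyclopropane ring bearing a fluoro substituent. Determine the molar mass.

60.07 g/mol

Atom tally by fragment:
  cyclopropane ring core → C:3 H:6
  (− 1 ring H displaced by substituents)
  + F → F:1
Element totals:
  C: 3
  H: 5
  F: 1
Molecular formula: C3H5F.
  M = 3(12.011) + 5(1.008) + 18.998
    = 36.033 + 5.040 + 18.998 = 60.071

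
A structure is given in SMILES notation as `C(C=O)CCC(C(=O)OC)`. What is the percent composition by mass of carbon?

58.32%

Atom tally by fragment:
  OHCCH2 → C:2 H:3 O:1
  CH2 → C:1 H:2
  CH2 → C:1 H:2
  CH2COOCH3 → C:3 H:5 O:2
Element totals:
  C: 7
  H: 12
  O: 3
Molecular formula: C7H12O3.
Molar mass = 144.170 g/mol.
Mass from C: 7 × 12.011 = 84.077 g/mol.
%C = 84.077 / 144.170 × 100 = 58.32%.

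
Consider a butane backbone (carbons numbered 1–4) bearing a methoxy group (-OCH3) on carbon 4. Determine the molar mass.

88.15 g/mol

Atom tally by fragment:
  CH3 → C:1 H:3
  CH2 → C:1 H:2
  CH2 → C:1 H:2
  CH2OCH3 → C:2 H:5 O:1
Element totals:
  C: 5
  H: 12
  O: 1
Molecular formula: C5H12O.
  M = 5(12.011) + 12(1.008) + 15.999
    = 60.055 + 12.096 + 15.999 = 88.150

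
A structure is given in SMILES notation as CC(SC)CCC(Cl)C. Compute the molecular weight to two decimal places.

166.71 g/mol

Atom tally by fragment:
  CH3 → C:1 H:3
  CH(SCH3) → C:2 H:4 S:1
  CH2 → C:1 H:2
  CH2 → C:1 H:2
  CH(Cl) → C:1 H:1 Cl:1
  CH3 → C:1 H:3
Element totals:
  C: 7
  H: 15
  Cl: 1
  S: 1
Molecular formula: C7H15ClS.
  M = 7(12.011) + 15(1.008) + 35.45 + 32.06
    = 84.077 + 15.120 + 35.450 + 32.060 = 166.707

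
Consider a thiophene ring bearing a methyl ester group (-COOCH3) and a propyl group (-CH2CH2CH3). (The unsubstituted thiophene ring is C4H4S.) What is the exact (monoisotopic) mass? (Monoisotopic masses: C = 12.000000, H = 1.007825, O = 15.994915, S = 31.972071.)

184.0558

Atom tally by fragment:
  thiophene ring core → C:4 H:4 S:1
  (− 2 ring H displaced by substituents)
  + COOCH3 → C:2 H:3 O:2
  + CH2CH2CH3 → C:3 H:7
Element totals:
  C: 9
  H: 12
  O: 2
  S: 1
Molecular formula: C9H12O2S.
  M = 9(12.0) + 12(1.007825) + 2(15.994915) + 31.972071
    = 108.000000 + 12.093900 + 31.989830 + 31.972071 = 184.055801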